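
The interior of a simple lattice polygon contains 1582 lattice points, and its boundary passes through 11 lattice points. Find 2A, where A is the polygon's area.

By Pick's theorem, A = I + B/2 − 1 = 1582 + 11/2 − 1 = 3173/2.
Hence 2A = 3173.

3173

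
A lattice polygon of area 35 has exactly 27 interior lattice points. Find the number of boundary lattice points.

Pick's theorem gives A = I + B/2 − 1, so B = 2(A − I + 1) = 2(35 − 27 + 1) = 18.

18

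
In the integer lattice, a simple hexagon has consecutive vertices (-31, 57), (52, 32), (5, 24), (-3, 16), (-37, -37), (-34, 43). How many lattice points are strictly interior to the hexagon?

2728

The shoelace formula gives twice the area as |((-31)·32 − 52·57) + (52·24 − 5·32) + (5·16 − (-3)·24) + ((-3)·(-37) − (-37)·16) + ((-37)·43 − (-34)·(-37)) + ((-34)·57 − (-31)·43)| = 5467, so the area is 2733.5.
Summing gcd(|Δx|,|Δy|) over the edges gives the boundary count: gcd(83,25) + gcd(47,8) + gcd(8,8) + gcd(34,53) + gcd(3,80) + gcd(3,14) = 1+1+8+1+1+1 = 13.
By Pick's theorem A = I + B/2 − 1, so I = 2733.5 − 13/2 + 1 = 2728.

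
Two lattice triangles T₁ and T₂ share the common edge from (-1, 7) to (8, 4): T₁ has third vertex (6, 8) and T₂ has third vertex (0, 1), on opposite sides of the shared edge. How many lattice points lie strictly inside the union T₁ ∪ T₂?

The union is the simple quadrilateral with vertices (-1, 7), (6, 8), (8, 4), (0, 1) in order.
Using the shoelace formula, 2A = |((-1)·8 − 6·7) + (6·4 − 8·8) + (8·1 − 0·4) + (0·7 − (-1)·1)| = 81, so the area is 81/2.
Along each edge there are gcd(|Δx|,|Δy|)+1 lattice points, so counting each shared vertex once the boundary has gcd(7,1) + gcd(2,4) + gcd(8,3) + gcd(1,6) = 1+2+1+1 = 5.
By Pick's theorem I = A − B/2 + 1 = 81/2 − 5/2 + 1 = 39.

39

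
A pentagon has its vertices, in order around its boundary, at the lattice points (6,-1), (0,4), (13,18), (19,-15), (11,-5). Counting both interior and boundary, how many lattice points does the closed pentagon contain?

243

The shoelace formula gives twice the area as |[6·4 − 0·(-1)] + [0·18 − 13·4] + [13·(-15) − 19·18] + [19·(-5) − 11·(-15)] + [11·(-1) − 6·(-5)]| = 476, so the area is 238.
Along each edge there are gcd(|Δx|,|Δy|)+1 lattice points, so counting each shared vertex once the boundary has gcd(6,5) + gcd(13,14) + gcd(6,33) + gcd(8,10) + gcd(5,4) = 1+1+3+2+1 = 8.
Pick's theorem gives I = A − B/2 + 1 = 238 − 8/2 + 1 = 235, so the closed region contains I + B = 235 + 8 = 243 lattice points.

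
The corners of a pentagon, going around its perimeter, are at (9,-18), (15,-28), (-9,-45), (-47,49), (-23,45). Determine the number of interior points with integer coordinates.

By the shoelace formula, twice the signed area is |[9·(-28) − 15·(-18)] + [15·(-45) − (-9)·(-28)] + [(-9)·49 − (-47)·(-45)] + [(-47)·45 − (-23)·49] + [(-23)·(-18) − 9·45]| = 4444, so the area is 2222.
The number of boundary lattice points is Σ gcd(|Δx|,|Δy|) = gcd(6,10) + gcd(24,17) + gcd(38,94) + gcd(24,4) + gcd(32,63) = 2+1+2+4+1 = 10.
By Pick's theorem A = I + B/2 − 1, so I = 2222 − 10/2 + 1 = 2218.

2218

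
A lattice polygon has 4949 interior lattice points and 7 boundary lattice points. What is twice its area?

Pick's theorem states A = I + B/2 − 1, so A = 4949 + 7/2 − 1 = 9903/2.
Hence 2A = 9903.

9903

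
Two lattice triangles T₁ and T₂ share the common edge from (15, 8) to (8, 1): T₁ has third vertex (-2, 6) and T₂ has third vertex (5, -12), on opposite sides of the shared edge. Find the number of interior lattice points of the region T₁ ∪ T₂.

80

The union is the simple quadrilateral with vertices (15, 8), (-2, 6), (8, 1), (5, -12) in order.
The shoelace formula gives twice the area as |[15·6 − (-2)·8] + [(-2)·1 − 8·6] + [8·(-12) − 5·1] + [5·8 − 15·(-12)]| = 175, so the area is 87.5.
Along each edge there are gcd(|Δx|,|Δy|)+1 lattice points, so counting each shared vertex once the boundary has gcd(17,2) + gcd(10,5) + gcd(3,13) + gcd(10,20) = 1+5+1+10 = 17.
By Pick's theorem I = A − B/2 + 1 = 87.5 − 17/2 + 1 = 80.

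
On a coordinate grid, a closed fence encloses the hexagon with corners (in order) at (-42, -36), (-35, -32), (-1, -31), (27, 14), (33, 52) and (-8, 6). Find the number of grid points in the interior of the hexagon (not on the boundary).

By the shoelace formula, twice the signed area is |[(-42)·(-32) − (-35)·(-36)] + [(-35)·(-31) − (-1)·(-32)] + [(-1)·14 − 27·(-31)] + [27·52 − 33·14] + [33·6 − (-8)·52] + [(-8)·(-36) − (-42)·6]| = 4056, so the area is 2028.
The number of boundary lattice points is Σ gcd(|Δx|,|Δy|) = gcd(7,4) + gcd(34,1) + gcd(28,45) + gcd(6,38) + gcd(41,46) + gcd(34,42) = 1+1+1+2+1+2 = 8.
By Pick's theorem A = I + B/2 − 1, so I = 2028 − 8/2 + 1 = 2025.

2025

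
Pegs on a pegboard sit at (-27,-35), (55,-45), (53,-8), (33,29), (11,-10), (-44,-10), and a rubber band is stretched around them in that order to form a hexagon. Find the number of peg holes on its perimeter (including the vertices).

Summing gcd(|Δx|,|Δy|) over the edges gives the boundary count: gcd(82,10) + gcd(2,37) + gcd(20,37) + gcd(22,39) + gcd(55,0) + gcd(17,25) = 2+1+1+1+55+1 = 61.

61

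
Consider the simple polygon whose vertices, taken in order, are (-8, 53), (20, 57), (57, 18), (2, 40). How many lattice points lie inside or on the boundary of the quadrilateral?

Using the shoelace formula, 2A = |((-8)·57 − 20·53) + (20·18 − 57·57) + (57·40 − 2·18) + (2·53 − (-8)·40)| = 1735, so the area is 1735/2.
Summing gcd(|Δx|,|Δy|) over the edges gives the boundary count: gcd(28,4) + gcd(37,39) + gcd(55,22) + gcd(10,13) = 4+1+11+1 = 17.
Pick's theorem gives I = A − B/2 + 1 = 1735/2 − 17/2 + 1 = 860, so the closed region contains I + B = 860 + 17 = 877 lattice points.

877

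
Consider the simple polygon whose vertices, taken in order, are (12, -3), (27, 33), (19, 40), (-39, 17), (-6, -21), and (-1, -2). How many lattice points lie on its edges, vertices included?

The number of boundary lattice points is Σ gcd(|Δx|,|Δy|) = gcd(15,36) + gcd(8,7) + gcd(58,23) + gcd(33,38) + gcd(5,19) + gcd(13,1) = 3+1+1+1+1+1 = 8.

8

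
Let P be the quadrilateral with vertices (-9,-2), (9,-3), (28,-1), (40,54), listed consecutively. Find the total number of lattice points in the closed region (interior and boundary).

1045

The shoelace formula gives twice the area as |[(-9)·(-3) − 9·(-2)] + [9·(-1) − 28·(-3)] + [28·54 − 40·(-1)] + [40·(-2) − (-9)·54]| = 2078, so the area is 1039.
Summing gcd(|Δx|,|Δy|) over the edges gives the boundary count: gcd(18,1) + gcd(19,2) + gcd(12,55) + gcd(49,56) = 1+1+1+7 = 10.
Pick's theorem gives I = A − B/2 + 1 = 1039 − 10/2 + 1 = 1035, so the closed region contains I + B = 1035 + 10 = 1045 lattice points.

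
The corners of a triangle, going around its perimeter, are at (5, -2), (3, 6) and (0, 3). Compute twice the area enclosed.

30

By the shoelace formula, twice the signed area is |[5·6 − 3·(-2)] + [3·3 − 0·6] + [0·(-2) − 5·3]| = 30, so the area is 15.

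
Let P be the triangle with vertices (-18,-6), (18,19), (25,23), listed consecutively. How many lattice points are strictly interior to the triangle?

The shoelace formula gives twice the area as |[(-18)·19 − 18·(-6)] + [18·23 − 25·19] + [25·(-6) − (-18)·23]| = 31, so the area is 31/2.
Along each edge there are gcd(|Δx|,|Δy|)+1 lattice points, so counting each shared vertex once the boundary has gcd(36,25) + gcd(7,4) + gcd(43,29) = 1+1+1 = 3.
By Pick's theorem A = I + B/2 − 1, so I = 31/2 − 3/2 + 1 = 15.

15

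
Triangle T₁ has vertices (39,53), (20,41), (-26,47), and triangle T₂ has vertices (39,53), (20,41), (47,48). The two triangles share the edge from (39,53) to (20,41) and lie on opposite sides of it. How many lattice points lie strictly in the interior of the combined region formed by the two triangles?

The union is the simple quadrilateral with vertices (39,53), (-26,47), (20,41), (47,48) in order.
The shoelace formula gives twice the area as |[39·47 − (-26)·53] + [(-26)·41 − 20·47] + [20·48 − 47·41] + [47·53 − 39·48]| = 857, so the area is 857/2.
Summing gcd(|Δx|,|Δy|) over the edges gives the boundary count: gcd(65,6) + gcd(46,6) + gcd(27,7) + gcd(8,5) = 1+2+1+1 = 5.
By Pick's theorem I = A − B/2 + 1 = 857/2 − 5/2 + 1 = 427.

427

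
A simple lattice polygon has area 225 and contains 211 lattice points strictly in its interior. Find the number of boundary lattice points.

30

Pick's theorem gives A = I + B/2 − 1, so B = 2(A − I + 1) = 2(225 − 211 + 1) = 30.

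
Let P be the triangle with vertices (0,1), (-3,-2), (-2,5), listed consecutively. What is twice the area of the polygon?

18

By the shoelace formula, twice the signed area is |[0·(-2) − (-3)·1] + [(-3)·5 − (-2)·(-2)] + [(-2)·1 − 0·5]| = 18, so the area is 9.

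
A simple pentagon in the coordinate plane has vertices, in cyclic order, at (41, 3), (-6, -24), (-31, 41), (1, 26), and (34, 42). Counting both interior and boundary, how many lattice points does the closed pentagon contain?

By the shoelace formula, twice the signed area is |(41·(-24) − (-6)·3) + ((-6)·41 − (-31)·(-24)) + ((-31)·26 − 1·41) + (1·42 − 34·26) + (34·3 − 41·42)| = 5265, so the area is 5265/2.
Summing gcd(|Δx|,|Δy|) over the edges gives the boundary count: gcd(47,27) + gcd(25,65) + gcd(32,15) + gcd(33,16) + gcd(7,39) = 1+5+1+1+1 = 9.
Pick's theorem gives I = A − B/2 + 1 = 5265/2 − 9/2 + 1 = 2629, so the closed region contains I + B = 2629 + 9 = 2638 lattice points.

2638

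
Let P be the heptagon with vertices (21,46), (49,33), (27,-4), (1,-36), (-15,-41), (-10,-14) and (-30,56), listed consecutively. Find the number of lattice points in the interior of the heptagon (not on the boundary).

By the shoelace formula, twice the signed area is |[21·33 − 49·46] + [49·(-4) − 27·33] + [27·(-36) − 1·(-4)] + [1·(-41) − (-15)·(-36)] + [(-15)·(-14) − (-10)·(-41)] + [(-10)·56 − (-30)·(-14)] + [(-30)·46 − 21·56]| = 7933, so the area is 7933/2.
The number of boundary lattice points is Σ gcd(|Δx|,|Δy|) = gcd(28,13) + gcd(22,37) + gcd(26,32) + gcd(16,5) + gcd(5,27) + gcd(20,70) + gcd(51,10) = 1+1+2+1+1+10+1 = 17.
Pick's theorem gives I = A − B/2 + 1 = 7933/2 − 17/2 + 1 = 3959.

3959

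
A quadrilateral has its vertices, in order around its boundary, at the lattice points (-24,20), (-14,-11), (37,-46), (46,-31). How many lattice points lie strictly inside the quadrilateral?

By the shoelace formula, twice the signed area is |[(-24)·(-11) − (-14)·20] + [(-14)·(-46) − 37·(-11)] + [37·(-31) − 46·(-46)] + [46·20 − (-24)·(-31)]| = 2740, so the area is 1370.
Along each edge there are gcd(|Δx|,|Δy|)+1 lattice points, so counting each shared vertex once the boundary has gcd(10,31) + gcd(51,35) + gcd(9,15) + gcd(70,51) = 1+1+3+1 = 6.
By Pick's theorem A = I + B/2 − 1, so I = 1370 − 6/2 + 1 = 1368.

1368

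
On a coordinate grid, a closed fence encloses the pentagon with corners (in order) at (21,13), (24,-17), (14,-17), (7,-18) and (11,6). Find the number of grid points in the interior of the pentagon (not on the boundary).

By the shoelace formula, twice the signed area is |(21·(-17) − 24·13) + (24·(-17) − 14·(-17)) + (14·(-18) − 7·(-17)) + (7·6 − 11·(-18)) + (11·13 − 21·6)| = 715, so the area is 715/2.
Along each edge there are gcd(|Δx|,|Δy|)+1 lattice points, so counting each shared vertex once the boundary has gcd(3,30) + gcd(10,0) + gcd(7,1) + gcd(4,24) + gcd(10,7) = 3+10+1+4+1 = 19.
By Pick's theorem A = I + B/2 − 1, so I = 715/2 − 19/2 + 1 = 349.

349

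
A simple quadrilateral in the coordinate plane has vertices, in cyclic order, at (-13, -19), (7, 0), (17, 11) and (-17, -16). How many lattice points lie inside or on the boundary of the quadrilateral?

123

By the shoelace formula, twice the signed area is |((-13)·0 − 7·(-19)) + (7·11 − 17·0) + (17·(-16) − (-17)·11) + ((-17)·(-19) − (-13)·(-16))| = 240, so the area is 120.
The number of boundary lattice points is Σ gcd(|Δx|,|Δy|) = gcd(20,19) + gcd(10,11) + gcd(34,27) + gcd(4,3) = 1+1+1+1 = 4.
Pick's theorem gives I = A − B/2 + 1 = 120 − 4/2 + 1 = 119, so the closed region contains I + B = 119 + 4 = 123 lattice points.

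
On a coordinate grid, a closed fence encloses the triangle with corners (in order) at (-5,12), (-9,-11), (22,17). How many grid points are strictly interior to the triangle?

The shoelace formula gives twice the area as |((-5)·(-11) − (-9)·12) + ((-9)·17 − 22·(-11)) + (22·12 − (-5)·17)| = 601, so the area is 601/2.
The number of boundary lattice points is Σ gcd(|Δx|,|Δy|) = gcd(4,23) + gcd(31,28) + gcd(27,5) = 1+1+1 = 3.
By Pick's theorem A = I + B/2 − 1, so I = 601/2 − 3/2 + 1 = 300.

300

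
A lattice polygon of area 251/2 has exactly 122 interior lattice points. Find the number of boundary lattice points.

9

Pick's theorem gives A = I + B/2 − 1, so B = 2(A − I + 1) = 2(251/2 − 122 + 1) = 9.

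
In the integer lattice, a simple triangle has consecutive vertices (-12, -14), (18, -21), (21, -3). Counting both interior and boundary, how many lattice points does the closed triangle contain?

The shoelace formula gives twice the area as |[(-12)·(-21) − 18·(-14)] + [18·(-3) − 21·(-21)] + [21·(-14) − (-12)·(-3)]| = 561, so the area is 561/2.
Summing gcd(|Δx|,|Δy|) over the edges gives the boundary count: gcd(30,7) + gcd(3,18) + gcd(33,11) = 1+3+11 = 15.
Pick's theorem gives I = A − B/2 + 1 = 561/2 − 15/2 + 1 = 274, so the closed region contains I + B = 274 + 15 = 289 lattice points.

289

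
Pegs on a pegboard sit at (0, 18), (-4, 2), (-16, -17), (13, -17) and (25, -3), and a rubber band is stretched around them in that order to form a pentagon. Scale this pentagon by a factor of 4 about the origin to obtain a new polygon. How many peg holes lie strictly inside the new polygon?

The shoelace formula gives twice the area as |(0·2 − (-4)·18) + ((-4)·(-17) − (-16)·2) + ((-16)·(-17) − 13·(-17)) + (13·(-3) − 25·(-17)) + (25·18 − 0·(-3))| = 1501, so the area is 1501/2.
Along each edge there are gcd(|Δx|,|Δy|)+1 lattice points, so counting each shared vertex once the boundary has gcd(4,16) + gcd(12,19) + gcd(29,0) + gcd(12,14) + gcd(25,21) = 4+1+29+2+1 = 37.
Scaling by 4 multiplies the area by 4² = 16 (so the new area is 12008) and multiplies the boundary lattice-point count by 4, giving 148.
By Pick's theorem, the interior count of the dilated polygon is 12008 − 148/2 + 1 = 11935.

11935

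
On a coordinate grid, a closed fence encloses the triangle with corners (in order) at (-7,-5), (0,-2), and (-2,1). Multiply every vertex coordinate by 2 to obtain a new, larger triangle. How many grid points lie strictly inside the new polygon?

The shoelace formula gives twice the area as |[(-7)·(-2) − 0·(-5)] + [0·1 − (-2)·(-2)] + [(-2)·(-5) − (-7)·1]| = 27, so the area is 13.5.
The number of boundary lattice points is Σ gcd(|Δx|,|Δy|) = gcd(7,3) + gcd(2,3) + gcd(5,6) = 1+1+1 = 3.
Scaling by 2 multiplies the area by 2² = 4 (so the new area is 54) and multiplies the boundary lattice-point count by 2, giving 6.
By Pick's theorem, the interior count of the dilated polygon is 54 − 6/2 + 1 = 52.

52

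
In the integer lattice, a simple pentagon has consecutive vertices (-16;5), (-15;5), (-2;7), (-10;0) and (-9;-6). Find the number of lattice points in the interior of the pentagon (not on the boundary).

Using the shoelace formula, 2A = |[(-16)·5 − (-15)·5] + [(-15)·7 − (-2)·5] + [(-2)·0 − (-10)·7] + [(-10)·(-6) − (-9)·0] + [(-9)·5 − (-16)·(-6)]| = 111, so the area is 55.5.
The number of boundary lattice points is Σ gcd(|Δx|,|Δy|) = gcd(1,0) + gcd(13,2) + gcd(8,7) + gcd(1,6) + gcd(7,11) = 1+1+1+1+1 = 5.
Pick's theorem gives I = A − B/2 + 1 = 55.5 − 5/2 + 1 = 54.

54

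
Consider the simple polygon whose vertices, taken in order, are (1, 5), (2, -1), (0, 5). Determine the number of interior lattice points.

2

Using the shoelace formula, 2A = |[1·(-1) − 2·5] + [2·5 − 0·(-1)] + [0·5 − 1·5]| = 6, so the area is 3.
Along each edge there are gcd(|Δx|,|Δy|)+1 lattice points, so counting each shared vertex once the boundary has gcd(1,6) + gcd(2,6) + gcd(1,0) = 1+2+1 = 4.
By Pick's theorem A = I + B/2 − 1, so I = 3 − 4/2 + 1 = 2.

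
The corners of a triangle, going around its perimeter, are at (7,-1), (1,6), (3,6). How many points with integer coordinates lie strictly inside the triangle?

6

Using the shoelace formula, 2A = |[7·6 − 1·(-1)] + [1·6 − 3·6] + [3·(-1) − 7·6]| = 14, so the area is 7.
Summing gcd(|Δx|,|Δy|) over the edges gives the boundary count: gcd(6,7) + gcd(2,0) + gcd(4,7) = 1+2+1 = 4.
By Pick's theorem A = I + B/2 − 1, so I = 7 − 4/2 + 1 = 6.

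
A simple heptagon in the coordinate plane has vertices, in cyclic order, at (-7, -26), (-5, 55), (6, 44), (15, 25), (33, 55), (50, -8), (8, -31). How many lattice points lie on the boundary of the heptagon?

26

Along each edge there are gcd(|Δx|,|Δy|)+1 lattice points, so counting each shared vertex once the boundary has gcd(2,81) + gcd(11,11) + gcd(9,19) + gcd(18,30) + gcd(17,63) + gcd(42,23) + gcd(15,5) = 1+11+1+6+1+1+5 = 26.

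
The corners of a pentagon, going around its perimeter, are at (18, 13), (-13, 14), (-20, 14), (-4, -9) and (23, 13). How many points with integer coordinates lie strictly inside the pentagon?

The shoelace formula gives twice the area as |(18·14 − (-13)·13) + ((-13)·14 − (-20)·14) + ((-20)·(-9) − (-4)·14) + ((-4)·13 − 23·(-9)) + (23·13 − 18·13)| = 975, so the area is 487.5.
Summing gcd(|Δx|,|Δy|) over the edges gives the boundary count: gcd(31,1) + gcd(7,0) + gcd(16,23) + gcd(27,22) + gcd(5,0) = 1+7+1+1+5 = 15.
By Pick's theorem A = I + B/2 − 1, so I = 487.5 − 15/2 + 1 = 481.

481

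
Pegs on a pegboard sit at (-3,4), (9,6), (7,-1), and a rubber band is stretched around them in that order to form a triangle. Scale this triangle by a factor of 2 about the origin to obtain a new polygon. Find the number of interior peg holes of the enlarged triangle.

Using the shoelace formula, 2A = |[(-3)·6 − 9·4] + [9·(-1) − 7·6] + [7·4 − (-3)·(-1)]| = 80, so the area is 40.
Along each edge there are gcd(|Δx|,|Δy|)+1 lattice points, so counting each shared vertex once the boundary has gcd(12,2) + gcd(2,7) + gcd(10,5) = 2+1+5 = 8.
Scaling by 2 multiplies the area by 2² = 4 (so the new area is 160) and multiplies the boundary lattice-point count by 2, giving 16.
By Pick's theorem, the interior count of the dilated polygon is 160 − 16/2 + 1 = 153.

153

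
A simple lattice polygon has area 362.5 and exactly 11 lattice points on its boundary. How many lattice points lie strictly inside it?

358

Pick's theorem A = I + B/2 − 1 rearranges to I = A − B/2 + 1 = 362.5 − 11/2 + 1 = 358.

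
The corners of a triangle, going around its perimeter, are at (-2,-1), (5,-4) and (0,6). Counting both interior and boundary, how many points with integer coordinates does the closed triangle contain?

32

Using the shoelace formula, 2A = |[(-2)·(-4) − 5·(-1)] + [5·6 − 0·(-4)] + [0·(-1) − (-2)·6]| = 55, so the area is 27.5.
Summing gcd(|Δx|,|Δy|) over the edges gives the boundary count: gcd(7,3) + gcd(5,10) + gcd(2,7) = 1+5+1 = 7.
Pick's theorem gives I = A − B/2 + 1 = 27.5 − 7/2 + 1 = 25, so the closed region contains I + B = 25 + 7 = 32 lattice points.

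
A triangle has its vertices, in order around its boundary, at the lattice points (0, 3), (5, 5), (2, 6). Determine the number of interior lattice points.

5

By the shoelace formula, twice the signed area is |[0·5 − 5·3] + [5·6 − 2·5] + [2·3 − 0·6]| = 11, so the area is 5.5.
Summing gcd(|Δx|,|Δy|) over the edges gives the boundary count: gcd(5,2) + gcd(3,1) + gcd(2,3) = 1+1+1 = 3.
Pick's theorem gives I = A − B/2 + 1 = 5.5 − 3/2 + 1 = 5.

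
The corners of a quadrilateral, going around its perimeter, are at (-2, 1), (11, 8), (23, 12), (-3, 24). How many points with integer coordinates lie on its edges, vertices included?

8

Along each edge there are gcd(|Δx|,|Δy|)+1 lattice points, so counting each shared vertex once the boundary has gcd(13,7) + gcd(12,4) + gcd(26,12) + gcd(1,23) = 1+4+2+1 = 8.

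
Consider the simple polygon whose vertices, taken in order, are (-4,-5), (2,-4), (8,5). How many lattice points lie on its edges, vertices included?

6

The number of boundary lattice points is Σ gcd(|Δx|,|Δy|) = gcd(6,1) + gcd(6,9) + gcd(12,10) = 1+3+2 = 6.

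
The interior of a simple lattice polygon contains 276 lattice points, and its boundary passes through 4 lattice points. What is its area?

277

Pick's theorem states A = I + B/2 − 1, so A = 276 + 4/2 − 1 = 277.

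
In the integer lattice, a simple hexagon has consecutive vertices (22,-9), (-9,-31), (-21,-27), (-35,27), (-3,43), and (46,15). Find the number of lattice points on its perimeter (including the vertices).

Summing gcd(|Δx|,|Δy|) over the edges gives the boundary count: gcd(31,22) + gcd(12,4) + gcd(14,54) + gcd(32,16) + gcd(49,28) + gcd(24,24) = 1+4+2+16+7+24 = 54.

54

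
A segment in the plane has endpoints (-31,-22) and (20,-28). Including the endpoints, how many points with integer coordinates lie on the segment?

The number of lattice points on a segment between lattice points is gcd(|Δx|,|Δy|) + 1 = gcd(51,6) + 1 = 3 + 1 = 4.

4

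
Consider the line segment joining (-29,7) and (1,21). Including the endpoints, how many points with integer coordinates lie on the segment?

3

The number of lattice points on a segment between lattice points is gcd(|Δx|,|Δy|) + 1 = gcd(30,14) + 1 = 2 + 1 = 3.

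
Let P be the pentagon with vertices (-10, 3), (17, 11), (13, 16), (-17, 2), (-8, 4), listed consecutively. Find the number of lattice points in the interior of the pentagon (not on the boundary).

By the shoelace formula, twice the signed area is |[(-10)·11 − 17·3] + [17·16 − 13·11] + [13·2 − (-17)·16] + [(-17)·4 − (-8)·2] + [(-8)·3 − (-10)·4]| = 230, so the area is 115.
The number of boundary lattice points is Σ gcd(|Δx|,|Δy|) = gcd(27,8) + gcd(4,5) + gcd(30,14) + gcd(9,2) + gcd(2,1) = 1+1+2+1+1 = 6.
By Pick's theorem A = I + B/2 − 1, so I = 115 − 6/2 + 1 = 113.

113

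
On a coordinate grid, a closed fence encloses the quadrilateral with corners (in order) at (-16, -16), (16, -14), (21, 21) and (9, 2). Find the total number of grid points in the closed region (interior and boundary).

431

Using the shoelace formula, 2A = |[(-16)·(-14) − 16·(-16)] + [16·21 − 21·(-14)] + [21·2 − 9·21] + [9·(-16) − (-16)·2]| = 851, so the area is 851/2.
Along each edge there are gcd(|Δx|,|Δy|)+1 lattice points, so counting each shared vertex once the boundary has gcd(32,2) + gcd(5,35) + gcd(12,19) + gcd(25,18) = 2+5+1+1 = 9.
Pick's theorem gives I = A − B/2 + 1 = 851/2 − 9/2 + 1 = 422, so the closed region contains I + B = 422 + 9 = 431 lattice points.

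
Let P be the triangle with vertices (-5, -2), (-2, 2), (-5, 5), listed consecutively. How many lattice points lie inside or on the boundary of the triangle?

17

By the shoelace formula, twice the signed area is |((-5)·2 − (-2)·(-2)) + ((-2)·5 − (-5)·2) + ((-5)·(-2) − (-5)·5)| = 21, so the area is 10.5.
Along each edge there are gcd(|Δx|,|Δy|)+1 lattice points, so counting each shared vertex once the boundary has gcd(3,4) + gcd(3,3) + gcd(0,7) = 1+3+7 = 11.
Pick's theorem gives I = A − B/2 + 1 = 10.5 − 11/2 + 1 = 6, so the closed region contains I + B = 6 + 11 = 17 lattice points.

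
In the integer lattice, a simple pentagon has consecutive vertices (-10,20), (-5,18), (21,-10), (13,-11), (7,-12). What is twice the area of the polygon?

Using the shoelace formula, 2A = |[(-10)·18 − (-5)·20] + [(-5)·(-10) − 21·18] + [21·(-11) − 13·(-10)] + [13·(-12) − 7·(-11)] + [7·20 − (-10)·(-12)]| = 568, so the area is 284.

568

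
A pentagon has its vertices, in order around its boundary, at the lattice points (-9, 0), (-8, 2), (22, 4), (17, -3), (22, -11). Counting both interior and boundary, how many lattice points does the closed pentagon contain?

The shoelace formula gives twice the area as |((-9)·2 − (-8)·0) + ((-8)·4 − 22·2) + (22·(-3) − 17·4) + (17·(-11) − 22·(-3)) + (22·0 − (-9)·(-11))| = 448, so the area is 224.
Along each edge there are gcd(|Δx|,|Δy|)+1 lattice points, so counting each shared vertex once the boundary has gcd(1,2) + gcd(30,2) + gcd(5,7) + gcd(5,8) + gcd(31,11) = 1+2+1+1+1 = 6.
Pick's theorem gives I = A − B/2 + 1 = 224 − 6/2 + 1 = 222, so the closed region contains I + B = 222 + 6 = 228 lattice points.

228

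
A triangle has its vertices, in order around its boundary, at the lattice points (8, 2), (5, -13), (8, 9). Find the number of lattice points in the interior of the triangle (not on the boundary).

6

By the shoelace formula, twice the signed area is |(8·(-13) − 5·2) + (5·9 − 8·(-13)) + (8·2 − 8·9)| = 21, so the area is 10.5.
Along each edge there are gcd(|Δx|,|Δy|)+1 lattice points, so counting each shared vertex once the boundary has gcd(3,15) + gcd(3,22) + gcd(0,7) = 3+1+7 = 11.
Pick's theorem gives I = A − B/2 + 1 = 10.5 − 11/2 + 1 = 6.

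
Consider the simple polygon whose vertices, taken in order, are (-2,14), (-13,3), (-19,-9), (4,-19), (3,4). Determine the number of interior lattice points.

424

Using the shoelace formula, 2A = |[(-2)·3 − (-13)·14] + [(-13)·(-9) − (-19)·3] + [(-19)·(-19) − 4·(-9)] + [4·4 − 3·(-19)] + [3·14 − (-2)·4]| = 870, so the area is 435.
Summing gcd(|Δx|,|Δy|) over the edges gives the boundary count: gcd(11,11) + gcd(6,12) + gcd(23,10) + gcd(1,23) + gcd(5,10) = 11+6+1+1+5 = 24.
Pick's theorem gives I = A − B/2 + 1 = 435 − 24/2 + 1 = 424.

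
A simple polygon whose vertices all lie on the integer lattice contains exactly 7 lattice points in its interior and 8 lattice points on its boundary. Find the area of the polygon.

10

Pick's theorem states A = I + B/2 − 1, so A = 7 + 8/2 − 1 = 10.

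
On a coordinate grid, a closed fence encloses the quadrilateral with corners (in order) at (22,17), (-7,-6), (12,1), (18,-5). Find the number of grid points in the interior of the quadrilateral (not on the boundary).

By the shoelace formula, twice the signed area is |[22·(-6) − (-7)·17] + [(-7)·1 − 12·(-6)] + [12·(-5) − 18·1] + [18·17 − 22·(-5)]| = 390, so the area is 195.
Along each edge there are gcd(|Δx|,|Δy|)+1 lattice points, so counting each shared vertex once the boundary has gcd(29,23) + gcd(19,7) + gcd(6,6) + gcd(4,22) = 1+1+6+2 = 10.
Pick's theorem gives I = A − B/2 + 1 = 195 − 10/2 + 1 = 191.

191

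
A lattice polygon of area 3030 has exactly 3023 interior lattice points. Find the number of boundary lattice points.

16

Pick's theorem gives A = I + B/2 − 1, so B = 2(A − I + 1) = 2(3030 − 3023 + 1) = 16.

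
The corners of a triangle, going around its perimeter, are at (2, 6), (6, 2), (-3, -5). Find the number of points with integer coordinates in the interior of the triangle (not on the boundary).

By the shoelace formula, twice the signed area is |(2·2 − 6·6) + (6·(-5) − (-3)·2) + ((-3)·6 − 2·(-5))| = 64, so the area is 32.
Summing gcd(|Δx|,|Δy|) over the edges gives the boundary count: gcd(4,4) + gcd(9,7) + gcd(5,11) = 4+1+1 = 6.
Pick's theorem gives I = A − B/2 + 1 = 32 − 6/2 + 1 = 30.

30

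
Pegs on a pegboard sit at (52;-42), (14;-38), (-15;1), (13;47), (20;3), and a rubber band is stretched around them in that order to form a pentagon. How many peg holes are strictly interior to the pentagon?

By the shoelace formula, twice the signed area is |[52·(-38) − 14·(-42)] + [14·1 − (-15)·(-38)] + [(-15)·47 − 13·1] + [13·3 − 20·47] + [20·(-42) − 52·3]| = 4559, so the area is 4559/2.
Along each edge there are gcd(|Δx|,|Δy|)+1 lattice points, so counting each shared vertex once the boundary has gcd(38,4) + gcd(29,39) + gcd(28,46) + gcd(7,44) + gcd(32,45) = 2+1+2+1+1 = 7.
By Pick's theorem A = I + B/2 − 1, so I = 4559/2 − 7/2 + 1 = 2277.

2277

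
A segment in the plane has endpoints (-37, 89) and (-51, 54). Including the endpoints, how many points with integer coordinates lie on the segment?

The number of lattice points on a segment between lattice points is gcd(|Δx|,|Δy|) + 1 = gcd(14,35) + 1 = 7 + 1 = 8.

8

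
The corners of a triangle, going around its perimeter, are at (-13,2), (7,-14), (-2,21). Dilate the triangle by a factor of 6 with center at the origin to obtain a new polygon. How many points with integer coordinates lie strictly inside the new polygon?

Using the shoelace formula, 2A = |[(-13)·(-14) − 7·2] + [7·21 − (-2)·(-14)] + [(-2)·2 − (-13)·21]| = 556, so the area is 278.
The number of boundary lattice points is Σ gcd(|Δx|,|Δy|) = gcd(20,16) + gcd(9,35) + gcd(11,19) = 4+1+1 = 6.
Scaling by 6 multiplies the area by 6² = 36 (so the new area is 10008) and multiplies the boundary lattice-point count by 6, giving 36.
By Pick's theorem, the interior count of the dilated polygon is 10008 − 36/2 + 1 = 9991.

9991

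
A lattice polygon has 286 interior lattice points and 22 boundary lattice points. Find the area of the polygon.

296

Pick's theorem states A = I + B/2 − 1, so A = 286 + 22/2 − 1 = 296.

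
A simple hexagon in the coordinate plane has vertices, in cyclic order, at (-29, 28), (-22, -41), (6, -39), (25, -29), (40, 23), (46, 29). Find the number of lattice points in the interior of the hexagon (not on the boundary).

Using the shoelace formula, 2A = |[(-29)·(-41) − (-22)·28] + [(-22)·(-39) − 6·(-41)] + [6·(-29) − 25·(-39)] + [25·23 − 40·(-29)] + [40·29 − 46·23] + [46·28 − (-29)·29]| = 7676, so the area is 3838.
Along each edge there are gcd(|Δx|,|Δy|)+1 lattice points, so counting each shared vertex once the boundary has gcd(7,69) + gcd(28,2) + gcd(19,10) + gcd(15,52) + gcd(6,6) + gcd(75,1) = 1+2+1+1+6+1 = 12.
Pick's theorem gives I = A − B/2 + 1 = 3838 − 12/2 + 1 = 3833.

3833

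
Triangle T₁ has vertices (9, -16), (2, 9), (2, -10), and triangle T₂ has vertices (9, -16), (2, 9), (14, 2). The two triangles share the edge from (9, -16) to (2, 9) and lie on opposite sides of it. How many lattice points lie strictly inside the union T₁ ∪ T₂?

182

The union is the simple quadrilateral with vertices (9, -16), (2, -10), (2, 9), (14, 2) in order.
Using the shoelace formula, 2A = |(9·(-10) − 2·(-16)) + (2·9 − 2·(-10)) + (2·2 − 14·9) + (14·(-16) − 9·2)| = 384, so the area is 192.
Along each edge there are gcd(|Δx|,|Δy|)+1 lattice points, so counting each shared vertex once the boundary has gcd(7,6) + gcd(0,19) + gcd(12,7) + gcd(5,18) = 1+19+1+1 = 22.
By Pick's theorem I = A − B/2 + 1 = 192 − 22/2 + 1 = 182.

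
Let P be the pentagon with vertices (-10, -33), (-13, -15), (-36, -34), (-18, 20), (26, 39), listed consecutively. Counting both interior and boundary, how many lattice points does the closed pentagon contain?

By the shoelace formula, twice the signed area is |((-10)·(-15) − (-13)·(-33)) + ((-13)·(-34) − (-36)·(-15)) + ((-36)·20 − (-18)·(-34)) + ((-18)·39 − 26·20) + (26·(-33) − (-10)·39)| = 3399, so the area is 1699.5.
The number of boundary lattice points is Σ gcd(|Δx|,|Δy|) = gcd(3,18) + gcd(23,19) + gcd(18,54) + gcd(44,19) + gcd(36,72) = 3+1+18+1+36 = 59.
Pick's theorem gives I = A − B/2 + 1 = 1699.5 − 59/2 + 1 = 1671, so the closed region contains I + B = 1671 + 59 = 1730 lattice points.

1730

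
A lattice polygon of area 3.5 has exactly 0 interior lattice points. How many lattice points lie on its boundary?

Pick's theorem gives A = I + B/2 − 1, so B = 2(A − I + 1) = 2(3.5 − 0 + 1) = 9.

9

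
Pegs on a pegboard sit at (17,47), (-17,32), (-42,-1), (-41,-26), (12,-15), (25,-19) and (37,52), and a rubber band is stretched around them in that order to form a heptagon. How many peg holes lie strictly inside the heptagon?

By the shoelace formula, twice the signed area is |(17·32 − (-17)·47) + ((-17)·(-1) − (-42)·32) + ((-42)·(-26) − (-41)·(-1)) + ((-41)·(-15) − 12·(-26)) + (12·(-19) − 25·(-15)) + (25·52 − 37·(-19)) + (37·47 − 17·52)| = 7687, so the area is 3843.5.
Summing gcd(|Δx|,|Δy|) over the edges gives the boundary count: gcd(34,15) + gcd(25,33) + gcd(1,25) + gcd(53,11) + gcd(13,4) + gcd(12,71) + gcd(20,5) = 1+1+1+1+1+1+5 = 11.
Pick's theorem gives I = A − B/2 + 1 = 3843.5 − 11/2 + 1 = 3839.

3839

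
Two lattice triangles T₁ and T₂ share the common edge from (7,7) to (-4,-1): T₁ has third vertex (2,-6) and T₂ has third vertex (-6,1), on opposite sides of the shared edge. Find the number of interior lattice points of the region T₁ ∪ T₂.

The union is the simple quadrilateral with vertices (7,7), (2,-6), (-4,-1), (-6,1) in order.
Using the shoelace formula, 2A = |[7·(-6) − 2·7] + [2·(-1) − (-4)·(-6)] + [(-4)·1 − (-6)·(-1)] + [(-6)·7 − 7·1]| = 141, so the area is 141/2.
The number of boundary lattice points is Σ gcd(|Δx|,|Δy|) = gcd(5,13) + gcd(6,5) + gcd(2,2) + gcd(13,6) = 1+1+2+1 = 5.
By Pick's theorem I = A − B/2 + 1 = 141/2 − 5/2 + 1 = 69.

69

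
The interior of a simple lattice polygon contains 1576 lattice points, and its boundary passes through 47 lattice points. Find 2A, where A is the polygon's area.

3197

Pick's theorem states A = I + B/2 − 1, so A = 1576 + 47/2 − 1 = 3197/2.
Hence 2A = 3197.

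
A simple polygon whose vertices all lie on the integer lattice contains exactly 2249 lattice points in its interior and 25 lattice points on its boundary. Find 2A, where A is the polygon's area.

By Pick's theorem, A = I + B/2 − 1 = 2249 + 25/2 − 1 = 4521/2.
Hence 2A = 4521.

4521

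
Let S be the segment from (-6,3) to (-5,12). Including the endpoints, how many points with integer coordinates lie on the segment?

2

The number of lattice points on a segment between lattice points is gcd(|Δx|,|Δy|) + 1 = gcd(1,9) + 1 = 1 + 1 = 2.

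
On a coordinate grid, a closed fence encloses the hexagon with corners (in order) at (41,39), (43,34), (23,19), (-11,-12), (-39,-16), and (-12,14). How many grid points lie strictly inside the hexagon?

1187

By the shoelace formula, twice the signed area is |[41·34 − 43·39] + [43·19 − 23·34] + [23·(-12) − (-11)·19] + [(-11)·(-16) − (-39)·(-12)] + [(-39)·14 − (-12)·(-16)] + [(-12)·39 − 41·14]| = 2387, so the area is 1193.5.
Summing gcd(|Δx|,|Δy|) over the edges gives the boundary count: gcd(2,5) + gcd(20,15) + gcd(34,31) + gcd(28,4) + gcd(27,30) + gcd(53,25) = 1+5+1+4+3+1 = 15.
By Pick's theorem A = I + B/2 − 1, so I = 1193.5 − 15/2 + 1 = 1187.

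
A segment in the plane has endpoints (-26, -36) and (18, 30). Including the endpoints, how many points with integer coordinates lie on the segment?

23

The number of lattice points on a segment between lattice points is gcd(|Δx|,|Δy|) + 1 = gcd(44,66) + 1 = 22 + 1 = 23.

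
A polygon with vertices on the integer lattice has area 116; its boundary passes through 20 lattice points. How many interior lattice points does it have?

107

Pick's theorem A = I + B/2 − 1 rearranges to I = A − B/2 + 1 = 116 − 20/2 + 1 = 107.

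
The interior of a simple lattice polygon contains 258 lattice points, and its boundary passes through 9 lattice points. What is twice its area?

Pick's theorem states A = I + B/2 − 1, so A = 258 + 9/2 − 1 = 523/2.
Hence 2A = 523.

523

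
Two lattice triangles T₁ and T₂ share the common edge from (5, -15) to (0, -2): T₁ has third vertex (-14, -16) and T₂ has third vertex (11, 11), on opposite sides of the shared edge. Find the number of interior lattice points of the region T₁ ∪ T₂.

The union is the simple quadrilateral with vertices (5, -15), (-14, -16), (0, -2), (11, 11) in order.
By the shoelace formula, twice the signed area is |[5·(-16) − (-14)·(-15)] + [(-14)·(-2) − 0·(-16)] + [0·11 − 11·(-2)] + [11·(-15) − 5·11]| = 460, so the area is 230.
Along each edge there are gcd(|Δx|,|Δy|)+1 lattice points, so counting each shared vertex once the boundary has gcd(19,1) + gcd(14,14) + gcd(11,13) + gcd(6,26) = 1+14+1+2 = 18.
By Pick's theorem I = A − B/2 + 1 = 230 − 18/2 + 1 = 222.

222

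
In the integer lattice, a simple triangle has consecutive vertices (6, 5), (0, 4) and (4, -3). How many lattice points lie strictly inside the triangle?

22

By the shoelace formula, twice the signed area is |[6·4 − 0·5] + [0·(-3) − 4·4] + [4·5 − 6·(-3)]| = 46, so the area is 23.
Along each edge there are gcd(|Δx|,|Δy|)+1 lattice points, so counting each shared vertex once the boundary has gcd(6,1) + gcd(4,7) + gcd(2,8) = 1+1+2 = 4.
Pick's theorem gives I = A − B/2 + 1 = 23 − 4/2 + 1 = 22.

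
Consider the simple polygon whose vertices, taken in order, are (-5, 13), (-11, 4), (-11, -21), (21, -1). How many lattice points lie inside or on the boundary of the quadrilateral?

577

By the shoelace formula, twice the signed area is |((-5)·4 − (-11)·13) + ((-11)·(-21) − (-11)·4) + ((-11)·(-1) − 21·(-21)) + (21·13 − (-5)·(-1))| = 1118, so the area is 559.
Summing gcd(|Δx|,|Δy|) over the edges gives the boundary count: gcd(6,9) + gcd(0,25) + gcd(32,20) + gcd(26,14) = 3+25+4+2 = 34.
Pick's theorem gives I = A − B/2 + 1 = 559 − 34/2 + 1 = 543, so the closed region contains I + B = 543 + 34 = 577 lattice points.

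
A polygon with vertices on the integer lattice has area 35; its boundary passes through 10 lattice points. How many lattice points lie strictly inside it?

31

From Pick's theorem, I = A − B/2 + 1 = 35 − 10/2 + 1 = 31.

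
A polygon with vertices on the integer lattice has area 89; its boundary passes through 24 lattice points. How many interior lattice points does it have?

78

From Pick's theorem, I = A − B/2 + 1 = 89 − 24/2 + 1 = 78.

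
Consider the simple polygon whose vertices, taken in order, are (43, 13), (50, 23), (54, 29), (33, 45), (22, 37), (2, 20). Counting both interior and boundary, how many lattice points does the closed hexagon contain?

896

The shoelace formula gives twice the area as |[43·23 − 50·13] + [50·29 − 54·23] + [54·45 − 33·29] + [33·37 − 22·45] + [22·20 − 2·37] + [2·13 − 43·20]| = 1783, so the area is 1783/2.
Summing gcd(|Δx|,|Δy|) over the edges gives the boundary count: gcd(7,10) + gcd(4,6) + gcd(21,16) + gcd(11,8) + gcd(20,17) + gcd(41,7) = 1+2+1+1+1+1 = 7.
Pick's theorem gives I = A − B/2 + 1 = 1783/2 − 7/2 + 1 = 889, so the closed region contains I + B = 889 + 7 = 896 lattice points.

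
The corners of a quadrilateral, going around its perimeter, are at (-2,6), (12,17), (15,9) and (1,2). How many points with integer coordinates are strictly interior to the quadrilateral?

Using the shoelace formula, 2A = |((-2)·17 − 12·6) + (12·9 − 15·17) + (15·2 − 1·9) + (1·6 − (-2)·2)| = 222, so the area is 111.
Summing gcd(|Δx|,|Δy|) over the edges gives the boundary count: gcd(14,11) + gcd(3,8) + gcd(14,7) + gcd(3,4) = 1+1+7+1 = 10.
By Pick's theorem A = I + B/2 − 1, so I = 111 − 10/2 + 1 = 107.

107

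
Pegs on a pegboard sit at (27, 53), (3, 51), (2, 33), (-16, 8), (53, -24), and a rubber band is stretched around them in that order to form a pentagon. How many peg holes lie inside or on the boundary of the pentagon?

2592

The shoelace formula gives twice the area as |(27·51 − 3·53) + (3·33 − 2·51) + (2·8 − (-16)·33) + ((-16)·(-24) − 53·8) + (53·53 − 27·(-24))| = 5176, so the area is 2588.
The number of boundary lattice points is Σ gcd(|Δx|,|Δy|) = gcd(24,2) + gcd(1,18) + gcd(18,25) + gcd(69,32) + gcd(26,77) = 2+1+1+1+1 = 6.
Pick's theorem gives I = A − B/2 + 1 = 2588 − 6/2 + 1 = 2586, so the closed region contains I + B = 2586 + 6 = 2592 lattice points.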